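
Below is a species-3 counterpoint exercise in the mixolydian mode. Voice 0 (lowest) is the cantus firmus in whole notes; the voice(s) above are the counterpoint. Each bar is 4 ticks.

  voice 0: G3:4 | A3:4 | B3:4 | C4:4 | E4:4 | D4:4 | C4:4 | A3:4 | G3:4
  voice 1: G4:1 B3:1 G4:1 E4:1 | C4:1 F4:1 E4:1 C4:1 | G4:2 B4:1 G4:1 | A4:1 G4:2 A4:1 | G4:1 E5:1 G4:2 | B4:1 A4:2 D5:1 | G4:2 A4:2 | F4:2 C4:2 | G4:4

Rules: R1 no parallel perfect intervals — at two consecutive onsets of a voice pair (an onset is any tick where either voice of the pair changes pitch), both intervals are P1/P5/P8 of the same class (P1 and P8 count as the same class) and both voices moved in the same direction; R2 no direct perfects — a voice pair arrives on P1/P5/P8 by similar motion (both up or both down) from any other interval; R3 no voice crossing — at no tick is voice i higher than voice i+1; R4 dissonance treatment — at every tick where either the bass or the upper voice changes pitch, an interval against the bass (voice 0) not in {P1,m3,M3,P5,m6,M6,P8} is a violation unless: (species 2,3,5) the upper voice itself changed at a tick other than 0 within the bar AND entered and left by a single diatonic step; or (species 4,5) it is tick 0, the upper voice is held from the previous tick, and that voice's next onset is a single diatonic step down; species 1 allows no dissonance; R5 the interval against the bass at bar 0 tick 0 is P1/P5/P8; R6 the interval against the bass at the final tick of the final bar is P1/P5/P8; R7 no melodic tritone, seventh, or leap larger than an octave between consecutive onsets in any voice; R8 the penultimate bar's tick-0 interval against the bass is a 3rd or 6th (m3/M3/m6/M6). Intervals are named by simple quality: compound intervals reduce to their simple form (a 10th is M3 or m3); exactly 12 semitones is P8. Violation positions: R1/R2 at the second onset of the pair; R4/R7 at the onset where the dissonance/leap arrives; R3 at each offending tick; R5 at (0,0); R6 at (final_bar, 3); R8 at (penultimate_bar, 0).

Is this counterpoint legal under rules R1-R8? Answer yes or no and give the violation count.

No (1 violations)

bar 0: v0=G3 v1=G4 (P8)
bar 1: v0=A3 v1=C4 (m3)
bar 2: v0=B3 v1=G4 (m6)
bar 3: v0=C4 v1=A4 (M6)
bar 4: v0=E4 v1=G4 (m3)
bar 5: v0=D4 v1=B4 (M6)
bar 6: v0=C4 v1=G4 (P5)
bar 7: v0=A3 v1=F4 (m6)
bar 8: v0=G3 v1=G4 (P8)
  R2 @ bar6.0: D4/D5 P8 -> C4/G4 P5 similar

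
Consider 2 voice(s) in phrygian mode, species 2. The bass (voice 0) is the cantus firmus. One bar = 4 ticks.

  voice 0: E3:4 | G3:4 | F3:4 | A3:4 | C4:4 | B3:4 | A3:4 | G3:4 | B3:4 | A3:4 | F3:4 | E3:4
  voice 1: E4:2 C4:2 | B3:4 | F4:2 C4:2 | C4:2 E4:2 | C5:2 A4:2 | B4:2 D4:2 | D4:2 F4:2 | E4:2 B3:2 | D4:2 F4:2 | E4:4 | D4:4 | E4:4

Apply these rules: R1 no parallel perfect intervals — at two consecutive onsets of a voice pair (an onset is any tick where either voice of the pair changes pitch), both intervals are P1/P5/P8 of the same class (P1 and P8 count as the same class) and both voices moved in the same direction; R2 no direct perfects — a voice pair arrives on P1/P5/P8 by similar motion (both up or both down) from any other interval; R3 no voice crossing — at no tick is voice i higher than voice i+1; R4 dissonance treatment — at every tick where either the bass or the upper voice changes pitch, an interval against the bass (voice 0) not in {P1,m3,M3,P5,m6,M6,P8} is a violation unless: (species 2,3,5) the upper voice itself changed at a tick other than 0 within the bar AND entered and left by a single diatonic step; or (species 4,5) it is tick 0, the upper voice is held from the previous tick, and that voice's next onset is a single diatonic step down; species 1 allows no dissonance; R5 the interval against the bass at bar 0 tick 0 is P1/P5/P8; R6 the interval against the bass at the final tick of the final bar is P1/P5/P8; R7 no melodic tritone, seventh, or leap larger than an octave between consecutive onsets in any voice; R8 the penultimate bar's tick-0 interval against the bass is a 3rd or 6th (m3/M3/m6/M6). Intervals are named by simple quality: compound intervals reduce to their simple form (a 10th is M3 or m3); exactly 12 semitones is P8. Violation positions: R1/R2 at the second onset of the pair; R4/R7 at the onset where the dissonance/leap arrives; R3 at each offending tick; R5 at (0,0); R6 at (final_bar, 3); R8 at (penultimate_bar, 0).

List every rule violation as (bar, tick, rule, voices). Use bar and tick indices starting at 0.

bar 0: v0=E3 v1=E4 downbeat P8
bar 1: v0=G3 v1=B3 downbeat M3
bar 2: v0=F3 v1=F4 downbeat P8
bar 3: v0=A3 v1=C4 downbeat m3
bar 4: v0=C4 v1=C5 downbeat P8
bar 5: v0=B3 v1=B4 downbeat P8
bar 6: v0=A3 v1=D4 downbeat P4
bar 7: v0=G3 v1=E4 downbeat M6
bar 8: v0=B3 v1=D4 downbeat m3
bar 9: v0=A3 v1=E4 downbeat P5
bar 10: v0=F3 v1=D4 downbeat M6
bar 11: v0=E3 v1=E4 downbeat P8
  -> R7 @ bar 2 tick 0 v(1,): B3->F4 leap 6st
  -> R2 @ bar 4 tick 0 v(0, 1): A3/E4 P5 -> C4/C5 P8 similar
  -> R4 @ bar 6 tick 0 v(0, 1): A3/D4 P4 untreated
  -> R4 @ bar 8 tick 2 v(0, 1): B3/F4 TT untreated
  -> R2 @ bar 9 tick 0 v(0, 1): B3/F4 TT -> A3/E4 P5 similar

(2, 0, R7, (1,))
(4, 0, R2, (0, 1))
(6, 0, R4, (0, 1))
(8, 2, R4, (0, 1))
(9, 0, R2, (0, 1))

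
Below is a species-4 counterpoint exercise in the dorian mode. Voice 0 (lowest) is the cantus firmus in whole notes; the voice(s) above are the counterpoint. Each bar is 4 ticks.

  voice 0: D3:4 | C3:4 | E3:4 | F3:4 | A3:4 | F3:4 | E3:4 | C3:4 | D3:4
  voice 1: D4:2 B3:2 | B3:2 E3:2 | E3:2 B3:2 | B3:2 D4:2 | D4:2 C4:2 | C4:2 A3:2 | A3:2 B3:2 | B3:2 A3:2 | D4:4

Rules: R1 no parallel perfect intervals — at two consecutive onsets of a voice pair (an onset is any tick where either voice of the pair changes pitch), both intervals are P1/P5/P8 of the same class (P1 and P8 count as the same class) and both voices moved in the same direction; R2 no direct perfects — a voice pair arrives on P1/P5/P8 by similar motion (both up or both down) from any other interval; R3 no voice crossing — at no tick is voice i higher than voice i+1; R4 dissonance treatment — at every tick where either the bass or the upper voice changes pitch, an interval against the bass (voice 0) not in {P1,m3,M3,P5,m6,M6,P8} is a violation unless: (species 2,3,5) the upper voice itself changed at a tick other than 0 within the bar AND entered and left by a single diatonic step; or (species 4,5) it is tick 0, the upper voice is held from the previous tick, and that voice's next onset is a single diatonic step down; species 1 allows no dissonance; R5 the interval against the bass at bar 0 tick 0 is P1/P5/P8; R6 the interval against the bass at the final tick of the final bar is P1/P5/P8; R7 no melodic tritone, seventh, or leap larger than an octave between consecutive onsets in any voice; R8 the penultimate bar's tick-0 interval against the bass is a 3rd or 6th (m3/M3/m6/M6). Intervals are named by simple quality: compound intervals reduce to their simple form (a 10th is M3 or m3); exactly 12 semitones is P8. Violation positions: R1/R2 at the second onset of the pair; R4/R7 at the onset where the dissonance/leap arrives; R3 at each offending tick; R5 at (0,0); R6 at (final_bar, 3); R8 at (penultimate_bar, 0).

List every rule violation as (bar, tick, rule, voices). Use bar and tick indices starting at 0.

(1, 0, R4, (0, 1))
(3, 0, R4, (0, 1))
(6, 0, R4, (0, 1))
(7, 0, R8, (0, 1))
(8, 0, R2, (0, 1))

bar 0: v0=D3 v1=D4 downbeat P8
bar 1: v0=C3 v1=B3 downbeat M7
bar 2: v0=E3 v1=E3 downbeat P1
bar 3: v0=F3 v1=B3 downbeat TT
bar 4: v0=A3 v1=D4 downbeat P4
bar 5: v0=F3 v1=C4 downbeat P5
bar 6: v0=E3 v1=A3 downbeat P4
bar 7: v0=C3 v1=B3 downbeat M7
bar 8: v0=D3 v1=D4 downbeat P8
  -> R4 @ bar 1 tick 0 v(0, 1): C3/B3 M7 untreated
  -> R4 @ bar 3 tick 0 v(0, 1): F3/B3 TT untreated
  -> R4 @ bar 6 tick 0 v(0, 1): E3/A3 P4 untreated
  -> R8 @ bar 7 tick 0 v(0, 1): penult M7 not 3rd/6th
  -> R2 @ bar 8 tick 0 v(0, 1): C3/A3 M6 -> D3/D4 P8 similar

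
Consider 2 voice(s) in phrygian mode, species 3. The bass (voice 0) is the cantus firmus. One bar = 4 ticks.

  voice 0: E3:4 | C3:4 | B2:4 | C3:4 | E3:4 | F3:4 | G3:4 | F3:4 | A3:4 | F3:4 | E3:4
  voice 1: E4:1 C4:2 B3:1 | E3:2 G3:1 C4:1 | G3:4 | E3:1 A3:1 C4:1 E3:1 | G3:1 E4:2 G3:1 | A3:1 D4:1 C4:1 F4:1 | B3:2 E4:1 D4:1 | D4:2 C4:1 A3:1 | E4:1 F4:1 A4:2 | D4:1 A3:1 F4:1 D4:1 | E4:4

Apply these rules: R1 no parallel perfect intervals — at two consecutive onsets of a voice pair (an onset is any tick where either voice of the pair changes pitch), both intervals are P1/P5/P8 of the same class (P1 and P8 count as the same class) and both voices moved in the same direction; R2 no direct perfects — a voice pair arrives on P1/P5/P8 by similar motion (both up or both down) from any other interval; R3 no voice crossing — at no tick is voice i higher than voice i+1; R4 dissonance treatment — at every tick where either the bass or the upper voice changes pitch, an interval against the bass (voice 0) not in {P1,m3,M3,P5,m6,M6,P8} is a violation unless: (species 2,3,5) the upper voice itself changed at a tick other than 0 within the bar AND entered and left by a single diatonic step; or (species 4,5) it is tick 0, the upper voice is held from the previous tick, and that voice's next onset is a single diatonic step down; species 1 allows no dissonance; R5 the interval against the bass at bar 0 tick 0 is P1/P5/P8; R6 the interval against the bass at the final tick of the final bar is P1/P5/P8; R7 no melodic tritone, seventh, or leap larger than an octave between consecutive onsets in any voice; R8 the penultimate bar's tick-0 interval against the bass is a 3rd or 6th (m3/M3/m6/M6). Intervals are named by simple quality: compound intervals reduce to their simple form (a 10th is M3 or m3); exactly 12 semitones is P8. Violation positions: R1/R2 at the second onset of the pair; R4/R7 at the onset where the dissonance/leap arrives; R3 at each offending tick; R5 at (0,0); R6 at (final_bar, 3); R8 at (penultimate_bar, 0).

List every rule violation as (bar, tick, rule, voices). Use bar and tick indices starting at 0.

bar 0: v0=E3 v1=E4 downbeat P8
bar 1: v0=C3 v1=E3 downbeat M3
bar 2: v0=B2 v1=G3 downbeat m6
bar 3: v0=C3 v1=E3 downbeat M3
bar 4: v0=E3 v1=G3 downbeat m3
bar 5: v0=F3 v1=A3 downbeat M3
bar 6: v0=G3 v1=B3 downbeat M3
bar 7: v0=F3 v1=D4 downbeat M6
bar 8: v0=A3 v1=E4 downbeat P5
bar 9: v0=F3 v1=D4 downbeat M6
bar 10: v0=E3 v1=E4 downbeat P8
  -> R7 @ bar 6 tick 0 v(1,): F4->B3 leap 6st
  -> R2 @ bar 8 tick 0 v(0, 1): F3/A3 M3 -> A3/E4 P5 similar

(6, 0, R7, (1,))
(8, 0, R2, (0, 1))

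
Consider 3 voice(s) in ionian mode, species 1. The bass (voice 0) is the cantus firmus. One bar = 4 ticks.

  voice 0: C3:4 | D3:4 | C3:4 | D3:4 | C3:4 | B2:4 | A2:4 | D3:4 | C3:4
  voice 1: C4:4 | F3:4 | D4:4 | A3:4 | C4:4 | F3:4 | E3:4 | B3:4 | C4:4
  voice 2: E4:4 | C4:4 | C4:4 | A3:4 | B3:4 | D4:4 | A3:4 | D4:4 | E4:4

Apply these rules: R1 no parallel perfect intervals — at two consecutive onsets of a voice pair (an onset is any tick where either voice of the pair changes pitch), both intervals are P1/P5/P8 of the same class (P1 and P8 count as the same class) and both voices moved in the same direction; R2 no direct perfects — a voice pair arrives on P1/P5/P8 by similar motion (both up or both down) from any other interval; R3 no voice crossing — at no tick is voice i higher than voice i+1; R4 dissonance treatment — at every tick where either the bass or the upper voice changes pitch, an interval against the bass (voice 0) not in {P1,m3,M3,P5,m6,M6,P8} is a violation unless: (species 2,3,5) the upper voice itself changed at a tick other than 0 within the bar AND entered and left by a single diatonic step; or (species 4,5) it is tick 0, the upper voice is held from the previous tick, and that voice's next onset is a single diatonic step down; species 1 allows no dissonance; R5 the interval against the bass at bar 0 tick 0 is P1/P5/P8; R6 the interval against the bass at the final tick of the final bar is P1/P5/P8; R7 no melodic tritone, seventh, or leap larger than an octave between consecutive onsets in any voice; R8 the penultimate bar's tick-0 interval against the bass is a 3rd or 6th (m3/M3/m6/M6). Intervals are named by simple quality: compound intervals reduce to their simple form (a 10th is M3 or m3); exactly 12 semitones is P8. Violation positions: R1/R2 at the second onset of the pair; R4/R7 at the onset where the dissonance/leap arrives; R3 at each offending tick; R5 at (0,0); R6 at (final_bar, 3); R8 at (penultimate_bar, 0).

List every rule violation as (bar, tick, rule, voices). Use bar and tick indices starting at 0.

bar 0: v0=C3 v1=C4 v2=E4 downbeat M3
bar 1: v0=D3 v1=F3 v2=C4 downbeat m7
bar 2: v0=C3 v1=D4 v2=C4 downbeat P8
bar 3: v0=D3 v1=A3 v2=A3 downbeat P5
bar 4: v0=C3 v1=C4 v2=B3 downbeat M7
bar 5: v0=B2 v1=F3 v2=D4 downbeat m3
bar 6: v0=A2 v1=E3 v2=A3 downbeat P8
bar 7: v0=D3 v1=B3 v2=D4 downbeat P8
bar 8: v0=C3 v1=C4 v2=E4 downbeat M3
  -> R5 @ bar 0 tick 0 v(0, 2): opens on M3
  -> R2 @ bar 1 tick 0 v(1, 2): C4/E4 M3 -> F3/C4 P5 similar
  -> R4 @ bar 1 tick 0 v(0, 2): D3/C4 m7 untreated
  -> R3 @ bar 2 tick 0 v(1, 2): D4 above C4
  -> R4 @ bar 2 tick 0 v(0, 1): C3/D4 M2 untreated
  -> R3 @ bar 2 tick 1 v(1, 2): D4 above C4
  -> R3 @ bar 2 tick 2 v(1, 2): D4 above C4
  -> R3 @ bar 2 tick 3 v(1, 2): D4 above C4
  -> R2 @ bar 3 tick 0 v(1, 2): D4/C4 M2 -> A3/A3 P1 similar
  -> R3 @ bar 4 tick 0 v(1, 2): C4 above B3
  -> R4 @ bar 4 tick 0 v(0, 2): C3/B3 M7 untreated
  -> R3 @ bar 4 tick 1 v(1, 2): C4 above B3
  -> R3 @ bar 4 tick 2 v(1, 2): C4 above B3
  -> R3 @ bar 4 tick 3 v(1, 2): C4 above B3
  -> R4 @ bar 5 tick 0 v(0, 1): B2/F3 TT untreated
  -> R2 @ bar 6 tick 0 v(0, 1): B2/F3 TT -> A2/E3 P5 similar
  -> R2 @ bar 6 tick 0 v(0, 2): B2/D4 m3 -> A2/A3 P8 similar
  -> R1 @ bar 7 tick 0 v(0, 2): A2/A3 P8 -> D3/D4 P8 similar
  -> R8 @ bar 7 tick 0 v(0, 2): penult P8 not 3rd/6th
  -> R6 @ bar 8 tick 3 v(0, 2): closes on M3

(0, 0, R5, (0, 2))
(1, 0, R2, (1, 2))
(1, 0, R4, (0, 2))
(2, 0, R3, (1, 2))
(2, 0, R4, (0, 1))
(2, 1, R3, (1, 2))
(2, 2, R3, (1, 2))
(2, 3, R3, (1, 2))
(3, 0, R2, (1, 2))
(4, 0, R3, (1, 2))
(4, 0, R4, (0, 2))
(4, 1, R3, (1, 2))
(4, 2, R3, (1, 2))
(4, 3, R3, (1, 2))
(5, 0, R4, (0, 1))
(6, 0, R2, (0, 1))
(6, 0, R2, (0, 2))
(7, 0, R1, (0, 2))
(7, 0, R8, (0, 2))
(8, 3, R6, (0, 2))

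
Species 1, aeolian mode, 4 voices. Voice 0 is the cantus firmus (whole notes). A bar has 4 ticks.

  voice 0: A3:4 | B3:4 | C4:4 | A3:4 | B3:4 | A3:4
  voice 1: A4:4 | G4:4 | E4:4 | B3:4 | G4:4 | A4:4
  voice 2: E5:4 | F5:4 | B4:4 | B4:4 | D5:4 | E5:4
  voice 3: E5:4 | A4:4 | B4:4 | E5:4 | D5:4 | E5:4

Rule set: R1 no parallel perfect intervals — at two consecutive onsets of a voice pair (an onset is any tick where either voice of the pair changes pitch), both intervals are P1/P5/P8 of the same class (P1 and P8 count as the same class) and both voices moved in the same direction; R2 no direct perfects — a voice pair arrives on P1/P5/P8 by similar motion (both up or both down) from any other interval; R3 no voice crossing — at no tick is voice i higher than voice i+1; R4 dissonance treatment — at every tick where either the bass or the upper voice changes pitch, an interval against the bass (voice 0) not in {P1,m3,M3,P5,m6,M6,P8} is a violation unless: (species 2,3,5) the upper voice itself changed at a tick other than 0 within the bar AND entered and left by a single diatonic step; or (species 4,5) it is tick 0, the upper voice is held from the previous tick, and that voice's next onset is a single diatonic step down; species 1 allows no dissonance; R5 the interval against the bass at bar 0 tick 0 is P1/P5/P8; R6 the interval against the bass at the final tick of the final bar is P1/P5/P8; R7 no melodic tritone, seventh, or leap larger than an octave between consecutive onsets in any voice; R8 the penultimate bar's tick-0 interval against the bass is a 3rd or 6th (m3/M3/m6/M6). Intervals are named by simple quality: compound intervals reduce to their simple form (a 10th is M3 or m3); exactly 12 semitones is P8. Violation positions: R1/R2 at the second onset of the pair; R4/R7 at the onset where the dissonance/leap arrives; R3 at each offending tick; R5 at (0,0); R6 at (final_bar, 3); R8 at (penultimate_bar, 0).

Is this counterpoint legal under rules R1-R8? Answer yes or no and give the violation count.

bar 0: v0=A3 v1=A4 v2=E5 v3=E5 (P5)
bar 1: v0=B3 v1=G4 v2=F5 v3=A4 (m7)
bar 2: v0=C4 v1=E4 v2=B4 v3=B4 (M7)
bar 3: v0=A3 v1=B3 v2=B4 v3=E5 (P5)
bar 4: v0=B3 v1=G4 v2=D5 v3=D5 (m3)
bar 5: v0=A3 v1=A4 v2=E5 v3=E5 (P5)
  R3 @ bar1.0: F5 above A4
  R4 @ bar1.0: B3/F5 TT untreated
  R4 @ bar1.0: B3/A4 m7 untreated
  R3 @ bar1.1: F5 above A4
  R3 @ bar1.2: F5 above A4
  R3 @ bar1.3: F5 above A4
  R2 @ bar2.0: G4/F5 m7 -> E4/B4 P5 similar
  R4 @ bar2.0: C4/B4 M7 untreated
  R4 @ bar2.0: C4/B4 M7 untreated
  R7 @ bar2.0: F5->B4 leap 6st
  R4 @ bar3.0: A3/B3 M2 untreated
  R4 @ bar3.0: A3/B4 M2 untreated
  R2 @ bar4.0: B3/B4 P8 -> G4/D5 P5 similar
  R1 @ bar5.0: G4/D5 P5 -> A4/E5 P5 similar
  R1 @ bar5.0: G4/D5 P5 -> A4/E5 P5 similar
  R1 @ bar5.0: D5/D5 P1 -> E5/E5 P1 similar

No (16 violations)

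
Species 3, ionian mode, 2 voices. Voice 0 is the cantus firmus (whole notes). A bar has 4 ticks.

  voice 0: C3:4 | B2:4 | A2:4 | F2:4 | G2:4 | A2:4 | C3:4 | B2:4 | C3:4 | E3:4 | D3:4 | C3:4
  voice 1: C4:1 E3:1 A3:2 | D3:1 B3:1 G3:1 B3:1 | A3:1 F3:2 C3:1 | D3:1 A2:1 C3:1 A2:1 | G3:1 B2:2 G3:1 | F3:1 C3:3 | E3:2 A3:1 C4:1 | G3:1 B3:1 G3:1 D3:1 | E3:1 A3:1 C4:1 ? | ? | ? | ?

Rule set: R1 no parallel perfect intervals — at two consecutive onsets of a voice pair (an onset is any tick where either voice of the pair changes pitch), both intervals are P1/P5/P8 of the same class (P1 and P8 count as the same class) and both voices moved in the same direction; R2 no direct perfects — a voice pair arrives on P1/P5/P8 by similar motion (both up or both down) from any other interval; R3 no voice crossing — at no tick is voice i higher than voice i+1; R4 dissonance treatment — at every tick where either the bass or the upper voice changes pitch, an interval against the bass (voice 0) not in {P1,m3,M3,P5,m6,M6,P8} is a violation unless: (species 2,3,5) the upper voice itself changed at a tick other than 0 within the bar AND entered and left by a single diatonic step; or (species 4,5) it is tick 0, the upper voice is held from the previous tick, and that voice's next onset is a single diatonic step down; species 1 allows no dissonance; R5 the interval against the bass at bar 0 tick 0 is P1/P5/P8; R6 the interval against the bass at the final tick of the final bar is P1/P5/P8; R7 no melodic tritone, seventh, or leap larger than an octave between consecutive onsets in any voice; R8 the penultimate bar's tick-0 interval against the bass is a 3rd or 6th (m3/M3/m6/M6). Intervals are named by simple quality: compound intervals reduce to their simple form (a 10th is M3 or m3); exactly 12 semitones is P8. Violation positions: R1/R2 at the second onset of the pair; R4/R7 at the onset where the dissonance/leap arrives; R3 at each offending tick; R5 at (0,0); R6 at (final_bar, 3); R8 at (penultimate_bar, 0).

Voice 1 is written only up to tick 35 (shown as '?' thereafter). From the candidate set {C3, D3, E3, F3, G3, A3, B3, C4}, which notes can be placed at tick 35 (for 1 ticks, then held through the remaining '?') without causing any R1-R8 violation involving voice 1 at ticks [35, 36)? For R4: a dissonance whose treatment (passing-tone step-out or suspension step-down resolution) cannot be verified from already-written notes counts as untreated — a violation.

C3: legal
D3: violates R4,R7
E3: legal
F3: violates R4
G3: legal
A3: legal
B3: violates R4
C4: legal

{A3, C3, C4, E3, G3}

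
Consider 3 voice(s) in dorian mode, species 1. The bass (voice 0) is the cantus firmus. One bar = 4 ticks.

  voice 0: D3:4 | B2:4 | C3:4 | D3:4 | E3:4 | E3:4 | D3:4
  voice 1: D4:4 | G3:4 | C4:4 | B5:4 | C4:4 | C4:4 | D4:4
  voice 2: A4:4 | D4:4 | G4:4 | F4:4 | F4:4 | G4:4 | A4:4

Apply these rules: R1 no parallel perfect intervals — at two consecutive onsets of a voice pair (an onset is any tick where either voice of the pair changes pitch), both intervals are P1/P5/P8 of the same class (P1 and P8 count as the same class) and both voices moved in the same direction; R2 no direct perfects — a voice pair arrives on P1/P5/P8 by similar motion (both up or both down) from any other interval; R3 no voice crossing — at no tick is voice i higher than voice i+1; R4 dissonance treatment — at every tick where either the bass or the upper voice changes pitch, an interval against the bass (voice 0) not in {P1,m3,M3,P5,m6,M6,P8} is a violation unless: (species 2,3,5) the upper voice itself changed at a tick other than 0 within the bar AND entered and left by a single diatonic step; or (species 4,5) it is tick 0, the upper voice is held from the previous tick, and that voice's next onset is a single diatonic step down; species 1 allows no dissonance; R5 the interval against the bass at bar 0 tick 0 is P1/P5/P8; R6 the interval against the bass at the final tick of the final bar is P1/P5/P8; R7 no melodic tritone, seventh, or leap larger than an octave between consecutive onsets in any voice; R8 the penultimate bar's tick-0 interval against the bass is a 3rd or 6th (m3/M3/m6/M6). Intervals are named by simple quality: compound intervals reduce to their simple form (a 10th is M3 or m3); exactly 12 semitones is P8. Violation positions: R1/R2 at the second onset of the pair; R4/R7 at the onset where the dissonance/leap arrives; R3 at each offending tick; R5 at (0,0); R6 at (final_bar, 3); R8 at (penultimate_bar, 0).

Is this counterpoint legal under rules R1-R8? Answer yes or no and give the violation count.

No (12 violations)

bar 0: v0=D3 v1=D4 v2=A4 (P5)
bar 1: v0=B2 v1=G3 v2=D4 (m3)
bar 2: v0=C3 v1=C4 v2=G4 (P5)
bar 3: v0=D3 v1=B5 v2=F4 (m3)
bar 4: v0=E3 v1=C4 v2=F4 (m2)
bar 5: v0=E3 v1=C4 v2=G4 (m3)
bar 6: v0=D3 v1=D4 v2=A4 (P5)
  R1 @ bar1.0: D4/A4 P5 -> G3/D4 P5 similar
  R1 @ bar2.0: G3/D4 P5 -> C4/G4 P5 similar
  R2 @ bar2.0: B2/G3 m6 -> C3/C4 P8 similar
  R2 @ bar2.0: B2/D4 m3 -> C3/G4 P5 similar
  R3 @ bar3.0: B5 above F4
  R7 @ bar3.0: C4->B5 leap 23st
  R3 @ bar3.1: B5 above F4
  R3 @ bar3.2: B5 above F4
  R3 @ bar3.3: B5 above F4
  R4 @ bar4.0: E3/F4 m2 untreated
  R7 @ bar4.0: B5->C4 leap 23st
  R1 @ bar6.0: C4/G4 P5 -> D4/A4 P5 similar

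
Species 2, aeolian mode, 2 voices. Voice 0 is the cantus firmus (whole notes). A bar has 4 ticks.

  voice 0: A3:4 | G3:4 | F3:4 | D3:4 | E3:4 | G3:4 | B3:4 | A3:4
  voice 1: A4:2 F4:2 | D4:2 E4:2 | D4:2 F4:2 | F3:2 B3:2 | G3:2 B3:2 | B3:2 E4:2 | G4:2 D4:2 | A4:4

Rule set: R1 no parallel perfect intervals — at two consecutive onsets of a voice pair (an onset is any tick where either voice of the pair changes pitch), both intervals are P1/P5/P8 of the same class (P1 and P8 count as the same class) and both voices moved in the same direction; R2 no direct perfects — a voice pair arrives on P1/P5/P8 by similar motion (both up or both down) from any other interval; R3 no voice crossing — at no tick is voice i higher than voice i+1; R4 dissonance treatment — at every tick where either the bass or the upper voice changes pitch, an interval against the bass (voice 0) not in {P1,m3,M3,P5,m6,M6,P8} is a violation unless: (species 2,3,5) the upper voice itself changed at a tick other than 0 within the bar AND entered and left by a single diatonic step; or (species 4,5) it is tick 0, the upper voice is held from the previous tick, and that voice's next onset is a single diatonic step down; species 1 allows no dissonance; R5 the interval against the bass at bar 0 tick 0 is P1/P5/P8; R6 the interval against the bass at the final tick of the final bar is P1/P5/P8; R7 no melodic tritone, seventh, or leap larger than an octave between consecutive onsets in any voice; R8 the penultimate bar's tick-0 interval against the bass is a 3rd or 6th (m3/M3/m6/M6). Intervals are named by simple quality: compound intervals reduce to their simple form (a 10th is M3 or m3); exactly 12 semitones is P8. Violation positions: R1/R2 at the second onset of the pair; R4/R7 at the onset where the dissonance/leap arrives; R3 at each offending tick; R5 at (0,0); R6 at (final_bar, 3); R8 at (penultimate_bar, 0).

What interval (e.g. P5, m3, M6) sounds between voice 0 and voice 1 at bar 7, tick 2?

P8

voice 0=A3 voice 1=A4 -> P8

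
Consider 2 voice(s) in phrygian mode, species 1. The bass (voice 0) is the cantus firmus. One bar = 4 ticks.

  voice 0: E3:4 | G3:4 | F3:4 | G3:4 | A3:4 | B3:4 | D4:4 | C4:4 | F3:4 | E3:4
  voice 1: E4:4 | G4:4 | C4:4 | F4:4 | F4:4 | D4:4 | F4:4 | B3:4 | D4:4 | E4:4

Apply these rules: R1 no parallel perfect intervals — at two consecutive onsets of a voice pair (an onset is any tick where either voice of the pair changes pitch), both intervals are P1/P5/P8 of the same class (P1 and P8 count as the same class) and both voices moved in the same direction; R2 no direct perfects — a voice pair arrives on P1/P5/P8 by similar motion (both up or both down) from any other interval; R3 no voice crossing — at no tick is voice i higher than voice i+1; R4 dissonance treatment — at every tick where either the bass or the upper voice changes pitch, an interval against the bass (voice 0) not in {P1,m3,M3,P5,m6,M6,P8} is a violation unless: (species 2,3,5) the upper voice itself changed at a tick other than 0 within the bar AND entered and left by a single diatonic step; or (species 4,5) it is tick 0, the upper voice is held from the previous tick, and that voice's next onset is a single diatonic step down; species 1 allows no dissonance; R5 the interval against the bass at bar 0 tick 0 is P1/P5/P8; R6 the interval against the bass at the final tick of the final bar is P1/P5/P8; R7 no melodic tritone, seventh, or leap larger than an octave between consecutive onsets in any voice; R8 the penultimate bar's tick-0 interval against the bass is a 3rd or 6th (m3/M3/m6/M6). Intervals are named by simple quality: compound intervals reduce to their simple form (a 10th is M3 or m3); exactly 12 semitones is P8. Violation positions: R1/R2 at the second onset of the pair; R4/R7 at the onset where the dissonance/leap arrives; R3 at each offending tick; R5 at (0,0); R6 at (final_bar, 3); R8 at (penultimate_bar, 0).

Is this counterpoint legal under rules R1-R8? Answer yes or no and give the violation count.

No (9 violations)

bar 0: v0=E3 v1=E4 (P8)
bar 1: v0=G3 v1=G4 (P8)
bar 2: v0=F3 v1=C4 (P5)
bar 3: v0=G3 v1=F4 (m7)
bar 4: v0=A3 v1=F4 (m6)
bar 5: v0=B3 v1=D4 (m3)
bar 6: v0=D4 v1=F4 (m3)
bar 7: v0=C4 v1=B3 (m2)
bar 8: v0=F3 v1=D4 (M6)
bar 9: v0=E3 v1=E4 (P8)
  R1 @ bar1.0: E3/E4 P8 -> G3/G4 P8 similar
  R2 @ bar2.0: G3/G4 P8 -> F3/C4 P5 similar
  R4 @ bar3.0: G3/F4 m7 untreated
  R3 @ bar7.0: C4 above B3
  R4 @ bar7.0: C4/B3 m2 untreated
  R7 @ bar7.0: F4->B3 leap 6st
  R3 @ bar7.1: C4 above B3
  R3 @ bar7.2: C4 above B3
  R3 @ bar7.3: C4 above B3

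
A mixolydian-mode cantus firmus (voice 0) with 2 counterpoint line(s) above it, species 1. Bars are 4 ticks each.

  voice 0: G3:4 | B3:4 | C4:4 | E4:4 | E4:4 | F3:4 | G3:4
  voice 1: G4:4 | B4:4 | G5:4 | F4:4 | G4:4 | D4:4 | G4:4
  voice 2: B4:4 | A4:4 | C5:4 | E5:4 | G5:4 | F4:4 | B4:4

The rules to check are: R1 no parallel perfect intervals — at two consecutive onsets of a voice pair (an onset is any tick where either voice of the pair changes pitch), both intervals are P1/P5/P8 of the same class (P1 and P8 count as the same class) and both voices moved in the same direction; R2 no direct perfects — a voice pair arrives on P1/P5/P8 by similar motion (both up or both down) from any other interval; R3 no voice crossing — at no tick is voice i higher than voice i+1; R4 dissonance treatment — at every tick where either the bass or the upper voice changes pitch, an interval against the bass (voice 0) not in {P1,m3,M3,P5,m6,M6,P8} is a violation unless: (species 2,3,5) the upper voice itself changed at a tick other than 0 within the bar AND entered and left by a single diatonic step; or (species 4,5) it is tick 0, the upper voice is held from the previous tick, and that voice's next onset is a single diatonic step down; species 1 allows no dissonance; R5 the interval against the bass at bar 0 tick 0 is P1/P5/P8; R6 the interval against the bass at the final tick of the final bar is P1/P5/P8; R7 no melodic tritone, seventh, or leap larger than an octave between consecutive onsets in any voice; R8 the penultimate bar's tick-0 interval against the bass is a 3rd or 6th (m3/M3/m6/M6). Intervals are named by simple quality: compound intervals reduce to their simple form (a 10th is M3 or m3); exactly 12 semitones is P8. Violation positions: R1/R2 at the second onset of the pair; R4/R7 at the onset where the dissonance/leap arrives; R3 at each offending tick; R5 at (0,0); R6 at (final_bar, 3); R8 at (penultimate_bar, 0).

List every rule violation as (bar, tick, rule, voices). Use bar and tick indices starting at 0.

bar 0: v0=G3 v1=G4 v2=B4 downbeat M3
bar 1: v0=B3 v1=B4 v2=A4 downbeat m7
bar 2: v0=C4 v1=G5 v2=C5 downbeat P8
bar 3: v0=E4 v1=F4 v2=E5 downbeat P8
bar 4: v0=E4 v1=G4 v2=G5 downbeat m3
bar 5: v0=F3 v1=D4 v2=F4 downbeat P8
bar 6: v0=G3 v1=G4 v2=B4 downbeat M3
  -> R5 @ bar 0 tick 0 v(0, 2): opens on M3
  -> R1 @ bar 1 tick 0 v(0, 1): G3/G4 P8 -> B3/B4 P8 similar
  -> R3 @ bar 1 tick 0 v(1, 2): B4 above A4
  -> R4 @ bar 1 tick 0 v(0, 2): B3/A4 m7 untreated
  -> R3 @ bar 1 tick 1 v(1, 2): B4 above A4
  -> R3 @ bar 1 tick 2 v(1, 2): B4 above A4
  -> R3 @ bar 1 tick 3 v(1, 2): B4 above A4
  -> R2 @ bar 2 tick 0 v(0, 1): B3/B4 P8 -> C4/G5 P5 similar
  -> R2 @ bar 2 tick 0 v(0, 2): B3/A4 m7 -> C4/C5 P8 similar
  -> R2 @ bar 2 tick 0 v(1, 2): B4/A4 M2 -> G5/C5 P5 similar
  -> R3 @ bar 2 tick 0 v(1, 2): G5 above C5
  -> R3 @ bar 2 tick 1 v(1, 2): G5 above C5
  -> R3 @ bar 2 tick 2 v(1, 2): G5 above C5
  -> R3 @ bar 2 tick 3 v(1, 2): G5 above C5
  -> R1 @ bar 3 tick 0 v(0, 2): C4/C5 P8 -> E4/E5 P8 similar
  -> R4 @ bar 3 tick 0 v(0, 1): E4/F4 m2 untreated
  -> R7 @ bar 3 tick 0 v(1,): G5->F4 leap 14st
  -> R2 @ bar 4 tick 0 v(1, 2): F4/E5 M7 -> G4/G5 P8 similar
  -> R2 @ bar 5 tick 0 v(0, 2): E4/G5 m3 -> F3/F4 P8 similar
  -> R7 @ bar 5 tick 0 v(0,): E4->F3 leap 11st
  -> R7 @ bar 5 tick 0 v(2,): G5->F4 leap 14st
  -> R8 @ bar 5 tick 0 v(0, 2): penult P8 not 3rd/6th
  -> R2 @ bar 6 tick 0 v(0, 1): F3/D4 M6 -> G3/G4 P8 similar
  -> R7 @ bar 6 tick 0 v(2,): F4->B4 leap 6st
  -> R6 @ bar 6 tick 3 v(0, 2): closes on M3

(0, 0, R5, (0, 2))
(1, 0, R1, (0, 1))
(1, 0, R3, (1, 2))
(1, 0, R4, (0, 2))
(1, 1, R3, (1, 2))
(1, 2, R3, (1, 2))
(1, 3, R3, (1, 2))
(2, 0, R2, (0, 1))
(2, 0, R2, (0, 2))
(2, 0, R2, (1, 2))
(2, 0, R3, (1, 2))
(2, 1, R3, (1, 2))
(2, 2, R3, (1, 2))
(2, 3, R3, (1, 2))
(3, 0, R1, (0, 2))
(3, 0, R4, (0, 1))
(3, 0, R7, (1,))
(4, 0, R2, (1, 2))
(5, 0, R2, (0, 2))
(5, 0, R7, (0,))
(5, 0, R7, (2,))
(5, 0, R8, (0, 2))
(6, 0, R2, (0, 1))
(6, 0, R7, (2,))
(6, 3, R6, (0, 2))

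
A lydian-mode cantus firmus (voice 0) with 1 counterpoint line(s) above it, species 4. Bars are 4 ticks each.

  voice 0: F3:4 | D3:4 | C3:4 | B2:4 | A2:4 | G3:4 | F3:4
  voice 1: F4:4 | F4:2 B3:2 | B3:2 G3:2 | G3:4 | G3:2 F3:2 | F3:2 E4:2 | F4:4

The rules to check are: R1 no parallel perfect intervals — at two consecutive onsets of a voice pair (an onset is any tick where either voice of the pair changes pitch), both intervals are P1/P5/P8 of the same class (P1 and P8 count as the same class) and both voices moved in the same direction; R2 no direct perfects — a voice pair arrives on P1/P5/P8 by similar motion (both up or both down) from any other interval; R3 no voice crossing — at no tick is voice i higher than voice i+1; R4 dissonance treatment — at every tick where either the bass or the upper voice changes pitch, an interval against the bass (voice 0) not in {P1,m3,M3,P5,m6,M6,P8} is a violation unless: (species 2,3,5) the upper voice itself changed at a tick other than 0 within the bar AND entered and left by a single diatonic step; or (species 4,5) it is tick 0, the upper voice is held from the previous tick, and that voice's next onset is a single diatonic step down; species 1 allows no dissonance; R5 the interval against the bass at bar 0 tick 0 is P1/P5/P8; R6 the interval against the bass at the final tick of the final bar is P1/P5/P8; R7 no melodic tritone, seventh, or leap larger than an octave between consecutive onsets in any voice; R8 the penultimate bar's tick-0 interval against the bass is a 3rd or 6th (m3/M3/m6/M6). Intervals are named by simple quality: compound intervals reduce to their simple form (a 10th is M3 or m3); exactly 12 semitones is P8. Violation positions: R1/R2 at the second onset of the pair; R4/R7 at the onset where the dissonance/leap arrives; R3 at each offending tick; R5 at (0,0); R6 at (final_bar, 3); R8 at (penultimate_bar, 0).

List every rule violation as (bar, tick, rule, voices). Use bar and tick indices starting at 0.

bar 0: v0=F3 v1=F4 downbeat P8
bar 1: v0=D3 v1=F4 downbeat m3
bar 2: v0=C3 v1=B3 downbeat M7
bar 3: v0=B2 v1=G3 downbeat m6
bar 4: v0=A2 v1=G3 downbeat m7
bar 5: v0=G3 v1=F3 downbeat M2
bar 6: v0=F3 v1=F4 downbeat P8
  -> R7 @ bar 1 tick 2 v(1,): F4->B3 leap 6st
  -> R4 @ bar 2 tick 0 v(0, 1): C3/B3 M7 untreated
  -> R3 @ bar 5 tick 0 v(0, 1): G3 above F3
  -> R4 @ bar 5 tick 0 v(0, 1): G3/F3 M2 untreated
  -> R7 @ bar 5 tick 0 v(0,): A2->G3 leap 10st
  -> R8 @ bar 5 tick 0 v(0, 1): penult M2 not 3rd/6th
  -> R3 @ bar 5 tick 1 v(0, 1): G3 above F3
  -> R7 @ bar 5 tick 2 v(1,): F3->E4 leap 11st

(1, 2, R7, (1,))
(2, 0, R4, (0, 1))
(5, 0, R3, (0, 1))
(5, 0, R4, (0, 1))
(5, 0, R7, (0,))
(5, 0, R8, (0, 1))
(5, 1, R3, (0, 1))
(5, 2, R7, (1,))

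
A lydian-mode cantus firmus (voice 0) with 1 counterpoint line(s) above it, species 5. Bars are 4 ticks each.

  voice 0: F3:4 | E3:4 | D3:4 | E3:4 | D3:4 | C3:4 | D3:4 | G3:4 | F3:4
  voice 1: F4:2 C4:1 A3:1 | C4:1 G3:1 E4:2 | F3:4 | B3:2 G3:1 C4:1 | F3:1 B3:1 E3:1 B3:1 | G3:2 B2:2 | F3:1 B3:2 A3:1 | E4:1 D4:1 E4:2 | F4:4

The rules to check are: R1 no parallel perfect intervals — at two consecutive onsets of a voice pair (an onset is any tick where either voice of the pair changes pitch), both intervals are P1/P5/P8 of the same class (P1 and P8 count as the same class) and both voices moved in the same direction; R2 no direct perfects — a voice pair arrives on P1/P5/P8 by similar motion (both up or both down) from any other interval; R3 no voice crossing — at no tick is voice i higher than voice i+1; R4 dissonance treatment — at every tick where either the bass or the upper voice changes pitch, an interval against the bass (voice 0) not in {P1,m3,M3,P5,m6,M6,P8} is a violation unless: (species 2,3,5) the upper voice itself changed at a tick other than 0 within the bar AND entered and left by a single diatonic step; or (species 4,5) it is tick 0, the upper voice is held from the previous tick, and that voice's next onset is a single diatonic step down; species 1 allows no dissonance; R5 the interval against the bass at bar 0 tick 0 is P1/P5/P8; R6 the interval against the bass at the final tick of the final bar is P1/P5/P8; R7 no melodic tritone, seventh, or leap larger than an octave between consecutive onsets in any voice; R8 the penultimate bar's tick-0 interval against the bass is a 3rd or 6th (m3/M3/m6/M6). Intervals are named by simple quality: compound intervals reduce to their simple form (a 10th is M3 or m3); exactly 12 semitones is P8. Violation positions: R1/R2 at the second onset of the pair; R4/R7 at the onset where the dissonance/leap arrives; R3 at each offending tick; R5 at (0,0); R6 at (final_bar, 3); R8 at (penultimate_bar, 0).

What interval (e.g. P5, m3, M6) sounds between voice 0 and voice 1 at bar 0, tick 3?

M3

voice 0=F3 voice 1=A3 -> M3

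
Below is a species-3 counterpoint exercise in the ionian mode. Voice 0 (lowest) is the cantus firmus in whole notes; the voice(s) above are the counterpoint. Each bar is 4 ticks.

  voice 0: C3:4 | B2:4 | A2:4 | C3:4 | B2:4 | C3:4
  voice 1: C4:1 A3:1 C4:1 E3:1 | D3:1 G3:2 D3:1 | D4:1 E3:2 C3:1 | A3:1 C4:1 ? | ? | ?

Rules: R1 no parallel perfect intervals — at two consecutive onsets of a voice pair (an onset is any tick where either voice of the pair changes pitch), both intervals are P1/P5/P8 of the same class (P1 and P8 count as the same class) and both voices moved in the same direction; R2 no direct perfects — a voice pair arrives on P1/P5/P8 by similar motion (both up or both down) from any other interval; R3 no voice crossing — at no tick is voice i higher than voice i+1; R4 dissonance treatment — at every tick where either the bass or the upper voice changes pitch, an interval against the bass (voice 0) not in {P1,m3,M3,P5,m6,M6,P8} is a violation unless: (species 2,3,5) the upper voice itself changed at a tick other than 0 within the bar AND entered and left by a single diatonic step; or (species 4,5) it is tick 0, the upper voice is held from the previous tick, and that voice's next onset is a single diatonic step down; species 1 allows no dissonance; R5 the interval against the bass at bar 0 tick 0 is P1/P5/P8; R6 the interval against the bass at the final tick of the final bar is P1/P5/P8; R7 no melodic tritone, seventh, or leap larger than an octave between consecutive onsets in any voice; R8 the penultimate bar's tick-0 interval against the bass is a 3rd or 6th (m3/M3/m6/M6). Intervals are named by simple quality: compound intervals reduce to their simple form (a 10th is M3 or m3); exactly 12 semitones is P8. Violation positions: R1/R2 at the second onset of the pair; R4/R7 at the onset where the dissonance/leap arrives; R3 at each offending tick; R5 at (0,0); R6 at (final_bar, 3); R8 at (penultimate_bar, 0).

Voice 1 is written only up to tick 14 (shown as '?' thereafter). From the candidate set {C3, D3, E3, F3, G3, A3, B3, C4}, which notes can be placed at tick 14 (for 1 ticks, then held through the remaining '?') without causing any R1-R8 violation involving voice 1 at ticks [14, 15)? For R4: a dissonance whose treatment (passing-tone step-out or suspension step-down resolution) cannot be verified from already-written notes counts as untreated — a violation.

C3: legal
D3: violates R4,R7
E3: legal
F3: violates R4
G3: legal
A3: legal
B3: violates R4
C4: legal

{A3, C3, C4, E3, G3}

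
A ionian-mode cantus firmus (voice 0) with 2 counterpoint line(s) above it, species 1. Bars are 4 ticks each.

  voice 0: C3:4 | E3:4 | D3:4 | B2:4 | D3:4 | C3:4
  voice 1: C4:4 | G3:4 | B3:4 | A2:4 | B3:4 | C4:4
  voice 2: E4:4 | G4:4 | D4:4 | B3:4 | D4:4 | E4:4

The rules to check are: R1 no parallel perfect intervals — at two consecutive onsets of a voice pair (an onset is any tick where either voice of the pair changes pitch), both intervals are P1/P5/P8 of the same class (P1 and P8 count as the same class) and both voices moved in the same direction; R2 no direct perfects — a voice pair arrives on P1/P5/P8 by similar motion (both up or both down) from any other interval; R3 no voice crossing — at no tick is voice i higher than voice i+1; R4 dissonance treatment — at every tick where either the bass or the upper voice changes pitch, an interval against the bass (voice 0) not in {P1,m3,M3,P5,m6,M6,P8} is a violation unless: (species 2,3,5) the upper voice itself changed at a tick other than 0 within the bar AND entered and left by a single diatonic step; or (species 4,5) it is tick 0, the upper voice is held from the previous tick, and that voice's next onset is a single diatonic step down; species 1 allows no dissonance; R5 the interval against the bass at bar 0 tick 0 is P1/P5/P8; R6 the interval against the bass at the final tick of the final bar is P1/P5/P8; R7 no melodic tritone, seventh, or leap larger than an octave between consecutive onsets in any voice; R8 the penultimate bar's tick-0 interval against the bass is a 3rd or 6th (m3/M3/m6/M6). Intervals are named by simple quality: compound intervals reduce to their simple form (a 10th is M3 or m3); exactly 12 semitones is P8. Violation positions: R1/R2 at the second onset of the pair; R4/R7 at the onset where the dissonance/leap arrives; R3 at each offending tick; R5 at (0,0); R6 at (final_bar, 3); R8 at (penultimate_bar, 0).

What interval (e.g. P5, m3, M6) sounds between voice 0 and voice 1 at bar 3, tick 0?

M2

voice 0=B2 voice 1=A2 -> M2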